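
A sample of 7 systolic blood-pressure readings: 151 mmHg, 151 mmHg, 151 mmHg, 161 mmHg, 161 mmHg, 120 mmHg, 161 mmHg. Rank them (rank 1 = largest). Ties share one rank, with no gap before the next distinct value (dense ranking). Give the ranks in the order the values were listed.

2, 2, 2, 1, 1, 3, 1

Sorted (descending): 161, 161, 161, 151, 151, 151, 120
The 3 values of 161 share dense rank 1.
The 3 values of 151 share dense rank 2.
Remaining distinct values take the next consecutive integers.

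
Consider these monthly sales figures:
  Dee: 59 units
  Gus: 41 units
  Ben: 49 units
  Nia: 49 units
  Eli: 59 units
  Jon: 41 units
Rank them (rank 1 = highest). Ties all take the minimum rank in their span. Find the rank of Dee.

Sorted (descending): 59, 59, 49, 49, 41, 41
The 2 values of 59 occupy positions 1–2 → each gets rank 1.
The 2 values of 49 occupy positions 3–4 → each gets rank 3.
The 2 values of 41 occupy positions 5–6 → each gets rank 5.
Dee has value 59 units → rank 1.

1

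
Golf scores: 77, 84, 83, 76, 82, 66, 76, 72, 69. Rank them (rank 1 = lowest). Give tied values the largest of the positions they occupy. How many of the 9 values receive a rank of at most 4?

3

Sorted (ascending): 66, 69, 72, 76, 76, 77, 82, 83, 84
The 2 values of 76 occupy positions 4–5 → each gets rank 5.
Ranks ≤ 4: {1, 2, 3} → 3 values.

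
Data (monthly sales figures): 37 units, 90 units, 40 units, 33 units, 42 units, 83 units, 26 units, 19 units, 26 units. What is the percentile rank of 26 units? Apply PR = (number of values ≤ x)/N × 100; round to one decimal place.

N = 9.
Strictly below 26: 1. Equal to 26: 2.
PR = 3/9 × 100 = 33.3

33.3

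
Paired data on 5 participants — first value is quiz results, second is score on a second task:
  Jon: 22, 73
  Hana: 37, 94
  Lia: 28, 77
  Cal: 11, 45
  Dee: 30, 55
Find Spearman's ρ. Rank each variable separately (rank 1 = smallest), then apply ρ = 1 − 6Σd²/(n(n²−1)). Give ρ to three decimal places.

0.700

Ranks of variable 1: 2, 5, 3, 1, 4
Ranks of variable 2: 3, 5, 4, 1, 2
d = r₁ − r₂: -1, 0, -1, 0, 2
d²: 1, 0, 1, 0, 4; Σd² = 6
ρ = 1 − 6·6/(5·24) = 1 − 36/120 = 0.700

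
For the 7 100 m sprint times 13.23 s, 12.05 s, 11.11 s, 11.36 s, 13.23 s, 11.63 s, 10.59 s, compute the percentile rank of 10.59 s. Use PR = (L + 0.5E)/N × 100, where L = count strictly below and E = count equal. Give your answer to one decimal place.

N = 7.
Strictly below 10.59: 0. Equal to 10.59: 1.
PR = (0 + 0.5·1)/7 × 100 = 7.1

7.1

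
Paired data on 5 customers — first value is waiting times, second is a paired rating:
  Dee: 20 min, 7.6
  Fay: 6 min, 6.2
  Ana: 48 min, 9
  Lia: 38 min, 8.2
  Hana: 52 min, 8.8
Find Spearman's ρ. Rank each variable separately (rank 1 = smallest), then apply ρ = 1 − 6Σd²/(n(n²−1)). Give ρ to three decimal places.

Ranks of variable 1: 2, 1, 4, 3, 5
Ranks of variable 2: 2, 1, 5, 3, 4
d = r₁ − r₂: 0, 0, -1, 0, 1
d²: 0, 0, 1, 0, 1; Σd² = 2
ρ = 1 − 6·2/(5·24) = 1 − 12/120 = 0.900

0.900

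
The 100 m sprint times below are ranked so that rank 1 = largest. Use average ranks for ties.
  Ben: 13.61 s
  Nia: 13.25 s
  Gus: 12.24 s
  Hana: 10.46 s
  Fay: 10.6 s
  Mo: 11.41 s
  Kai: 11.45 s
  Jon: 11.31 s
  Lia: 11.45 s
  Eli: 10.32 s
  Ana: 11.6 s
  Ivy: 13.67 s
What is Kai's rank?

Sorted (descending): 13.67, 13.61, 13.25, 12.24, 11.6, 11.45, 11.45, 11.41, 11.31, 10.6, 10.46, 10.32
The 2 values of 11.45 occupy positions 6–7 → average rank (6+7)/2 = 6.5.
Kai has value 11.45 s → rank 6.5.

6.5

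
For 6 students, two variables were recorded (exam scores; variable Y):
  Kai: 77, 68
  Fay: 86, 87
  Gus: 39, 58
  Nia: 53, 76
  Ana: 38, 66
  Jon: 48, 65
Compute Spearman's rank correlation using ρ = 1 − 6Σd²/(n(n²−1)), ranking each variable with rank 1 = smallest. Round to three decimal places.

Ranks of variable 1: 5, 6, 2, 4, 1, 3
Ranks of variable 2: 4, 6, 1, 5, 3, 2
d = r₁ − r₂: 1, 0, 1, -1, -2, 1
d²: 1, 0, 1, 1, 4, 1; Σd² = 8
ρ = 1 − 6·8/(6·35) = 1 − 48/210 = 0.771

0.771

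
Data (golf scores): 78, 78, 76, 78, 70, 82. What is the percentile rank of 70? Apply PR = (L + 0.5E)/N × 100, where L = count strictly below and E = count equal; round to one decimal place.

N = 6.
Strictly below 70: 0. Equal to 70: 1.
PR = (0 + 0.5·1)/6 × 100 = 8.3

8.3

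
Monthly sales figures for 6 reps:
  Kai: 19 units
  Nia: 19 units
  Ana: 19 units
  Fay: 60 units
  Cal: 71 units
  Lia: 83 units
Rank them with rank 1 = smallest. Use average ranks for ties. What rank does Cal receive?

5

Sorted (ascending): 19, 19, 19, 60, 71, 83
The 3 values of 19 occupy positions 1–3 → average rank 2.
Cal has value 71 units → rank 5.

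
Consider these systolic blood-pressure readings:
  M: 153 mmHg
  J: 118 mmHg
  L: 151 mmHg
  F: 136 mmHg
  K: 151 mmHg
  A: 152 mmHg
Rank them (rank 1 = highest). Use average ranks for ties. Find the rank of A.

Sorted (descending): 153, 152, 151, 151, 136, 118
The 2 values of 151 occupy positions 3–4 → average rank (3+4)/2 = 3.5.
A has value 152 mmHg → rank 2.

2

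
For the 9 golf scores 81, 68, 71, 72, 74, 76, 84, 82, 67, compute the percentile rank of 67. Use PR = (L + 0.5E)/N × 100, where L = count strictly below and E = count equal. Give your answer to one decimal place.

5.6

N = 9.
Strictly below 67: 0. Equal to 67: 1.
PR = (0 + 0.5·1)/9 × 100 = 5.6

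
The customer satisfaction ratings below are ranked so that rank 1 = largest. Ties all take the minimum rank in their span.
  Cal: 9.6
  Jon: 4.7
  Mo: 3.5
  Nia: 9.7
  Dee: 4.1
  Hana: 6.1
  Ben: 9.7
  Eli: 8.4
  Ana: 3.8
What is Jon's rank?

Sorted (descending): 9.7, 9.7, 9.6, 8.4, 6.1, 4.7, 4.1, 3.8, 3.5
The 2 values of 9.7 occupy positions 1–2 → each gets rank 1.
Jon has value 4.7 → rank 6.

6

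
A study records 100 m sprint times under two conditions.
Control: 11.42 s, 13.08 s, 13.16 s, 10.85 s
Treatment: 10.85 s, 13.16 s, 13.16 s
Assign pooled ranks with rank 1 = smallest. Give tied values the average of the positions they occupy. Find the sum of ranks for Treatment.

Sorted (ascending): 10.85, 10.85, 11.42, 13.08, 13.16, 13.16, 13.16
The 2 values of 10.85 occupy positions 1–2 → average rank (1+2)/2 = 1.5.
The 3 values of 13.16 occupy positions 5–7 → average rank 6.
Treatment values → pooled ranks: 10.85→1.5, 13.16→6, 13.16→6
Rank sum = 1.5 + 6 + 6 = 13.5

13.5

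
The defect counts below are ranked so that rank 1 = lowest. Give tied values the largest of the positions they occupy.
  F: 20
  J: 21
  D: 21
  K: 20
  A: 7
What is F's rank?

3

Sorted (ascending): 7, 20, 20, 21, 21
The 2 values of 20 occupy positions 2–3 → each gets rank 3.
The 2 values of 21 occupy positions 4–5 → each gets rank 5.
F has value 20 → rank 3.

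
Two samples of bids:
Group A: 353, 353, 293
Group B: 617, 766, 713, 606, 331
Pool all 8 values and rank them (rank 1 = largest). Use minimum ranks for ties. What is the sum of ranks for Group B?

Sorted (descending): 766, 713, 617, 606, 353, 353, 331, 293
The 2 values of 353 occupy positions 5–6 → each gets rank 5.
Group B values → pooled ranks: 617→3, 766→1, 713→2, 606→4, 331→7
Rank sum = 3 + 1 + 2 + 4 + 7 = 17

17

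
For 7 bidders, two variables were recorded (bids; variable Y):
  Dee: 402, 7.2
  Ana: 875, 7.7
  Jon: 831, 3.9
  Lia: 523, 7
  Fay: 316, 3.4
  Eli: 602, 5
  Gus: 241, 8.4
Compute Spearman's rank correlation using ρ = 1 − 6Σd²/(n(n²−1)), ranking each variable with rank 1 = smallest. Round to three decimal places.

-0.107

Ranks of variable 1: 3, 7, 6, 4, 2, 5, 1
Ranks of variable 2: 5, 6, 2, 4, 1, 3, 7
d = r₁ − r₂: -2, 1, 4, 0, 1, 2, -6
d²: 4, 1, 16, 0, 1, 4, 36; Σd² = 62
ρ = 1 − 6·62/(7·48) = 1 − 372/336 = -0.107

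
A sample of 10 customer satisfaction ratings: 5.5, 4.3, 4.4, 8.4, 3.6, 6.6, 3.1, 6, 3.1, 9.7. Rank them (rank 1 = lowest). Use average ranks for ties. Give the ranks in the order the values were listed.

Sorted (ascending): 3.1, 3.1, 3.6, 4.3, 4.4, 5.5, 6, 6.6, 8.4, 9.7
The 2 values of 3.1 occupy positions 1–2 → average rank (1+2)/2 = 1.5.

6, 4, 5, 9, 3, 8, 1.5, 7, 1.5, 10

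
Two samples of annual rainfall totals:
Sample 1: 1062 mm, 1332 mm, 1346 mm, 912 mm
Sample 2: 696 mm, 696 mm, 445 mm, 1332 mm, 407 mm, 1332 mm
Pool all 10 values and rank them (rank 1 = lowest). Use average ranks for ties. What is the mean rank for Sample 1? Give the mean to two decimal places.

Sorted (ascending): 407, 445, 696, 696, 912, 1062, 1332, 1332, 1332, 1346
The 2 values of 696 occupy positions 3–4 → average rank (3+4)/2 = 3.5.
The 3 values of 1332 occupy positions 7–9 → average rank 8.
Sample 1 values → pooled ranks: 1062→6, 1332→8, 1346→10, 912→5
Mean rank = (6 + 8 + 10 + 5) / 4 = 7.25

7.25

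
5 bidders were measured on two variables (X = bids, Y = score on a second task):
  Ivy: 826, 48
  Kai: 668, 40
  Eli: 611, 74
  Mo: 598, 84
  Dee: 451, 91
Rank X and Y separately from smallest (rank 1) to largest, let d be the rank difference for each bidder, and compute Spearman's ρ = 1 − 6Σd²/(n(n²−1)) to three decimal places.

Ranks of variable 1: 5, 4, 3, 2, 1
Ranks of variable 2: 2, 1, 3, 4, 5
d = r₁ − r₂: 3, 3, 0, -2, -4
d²: 9, 9, 0, 4, 16; Σd² = 38
ρ = 1 − 6·38/(5·24) = 1 − 228/120 = -0.900

-0.900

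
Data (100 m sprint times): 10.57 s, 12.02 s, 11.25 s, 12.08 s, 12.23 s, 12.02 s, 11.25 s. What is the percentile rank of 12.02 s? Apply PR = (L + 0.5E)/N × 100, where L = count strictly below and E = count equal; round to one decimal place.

57.1

N = 7.
Strictly below 12.02: 3. Equal to 12.02: 2.
PR = (3 + 0.5·2)/7 × 100 = 57.1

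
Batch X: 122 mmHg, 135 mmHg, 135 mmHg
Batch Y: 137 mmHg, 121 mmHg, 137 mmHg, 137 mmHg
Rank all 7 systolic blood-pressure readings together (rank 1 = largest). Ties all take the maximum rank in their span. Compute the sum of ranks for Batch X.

16

Sorted (descending): 137, 137, 137, 135, 135, 122, 121
The 3 values of 137 occupy positions 1–3 → each gets rank 3.
The 2 values of 135 occupy positions 4–5 → each gets rank 5.
Batch X values → pooled ranks: 122→6, 135→5, 135→5
Rank sum = 6 + 5 + 5 = 16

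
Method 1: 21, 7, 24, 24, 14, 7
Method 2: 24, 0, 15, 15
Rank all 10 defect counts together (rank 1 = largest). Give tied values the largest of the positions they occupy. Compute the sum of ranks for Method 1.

35

Sorted (descending): 24, 24, 24, 21, 15, 15, 14, 7, 7, 0
The 3 values of 24 occupy positions 1–3 → each gets rank 3.
The 2 values of 15 occupy positions 5–6 → each gets rank 6.
The 2 values of 7 occupy positions 8–9 → each gets rank 9.
Method 1 values → pooled ranks: 21→4, 7→9, 24→3, 24→3, 14→7, 7→9
Rank sum = 4 + 9 + 3 + 3 + 7 + 9 = 35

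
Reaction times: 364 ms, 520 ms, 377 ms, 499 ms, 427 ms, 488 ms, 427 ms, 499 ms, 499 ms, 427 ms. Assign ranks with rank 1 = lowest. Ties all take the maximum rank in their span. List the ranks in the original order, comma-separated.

1, 10, 2, 9, 5, 6, 5, 9, 9, 5

Sorted (ascending): 364, 377, 427, 427, 427, 488, 499, 499, 499, 520
The 3 values of 427 occupy positions 3–5 → each gets rank 5.
The 3 values of 499 occupy positions 7–9 → each gets rank 9.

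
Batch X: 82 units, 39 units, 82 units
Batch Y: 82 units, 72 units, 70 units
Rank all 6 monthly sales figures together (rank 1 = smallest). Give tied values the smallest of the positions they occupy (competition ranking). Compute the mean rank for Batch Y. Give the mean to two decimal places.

Sorted (ascending): 39, 70, 72, 82, 82, 82
The 3 values of 82 occupy positions 4–6 → each gets rank 4.
Batch Y values → pooled ranks: 82→4, 72→3, 70→2
Mean rank = (4 + 3 + 2) / 3 = 3.00

3.00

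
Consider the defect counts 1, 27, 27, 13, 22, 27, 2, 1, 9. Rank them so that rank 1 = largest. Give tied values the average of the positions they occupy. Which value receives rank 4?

22

Sorted (descending): 27, 27, 27, 22, 13, 9, 2, 1, 1
The 3 values of 27 occupy positions 1–3 → average rank 2.
The 2 values of 1 occupy positions 8–9 → average rank (8+9)/2 = 8.5.
Rank 4 → value 22.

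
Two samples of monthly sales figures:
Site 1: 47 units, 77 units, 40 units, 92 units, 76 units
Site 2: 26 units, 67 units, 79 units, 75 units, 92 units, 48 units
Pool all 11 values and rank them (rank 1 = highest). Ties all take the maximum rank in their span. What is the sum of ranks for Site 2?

37

Sorted (descending): 92, 92, 79, 77, 76, 75, 67, 48, 47, 40, 26
The 2 values of 92 occupy positions 1–2 → each gets rank 2.
Site 2 values → pooled ranks: 26→11, 67→7, 79→3, 75→6, 92→2, 48→8
Rank sum = 11 + 7 + 3 + 6 + 2 + 8 = 37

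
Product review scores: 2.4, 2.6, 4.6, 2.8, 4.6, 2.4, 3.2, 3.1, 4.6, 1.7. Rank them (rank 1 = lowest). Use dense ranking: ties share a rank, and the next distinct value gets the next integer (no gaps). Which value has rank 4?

Sorted (ascending): 1.7, 2.4, 2.4, 2.6, 2.8, 3.1, 3.2, 4.6, 4.6, 4.6
The 2 values of 2.4 share dense rank 2.
The 3 values of 4.6 share dense rank 7.
Remaining distinct values take the next consecutive integers.
Rank 4 → value 2.8.

2.8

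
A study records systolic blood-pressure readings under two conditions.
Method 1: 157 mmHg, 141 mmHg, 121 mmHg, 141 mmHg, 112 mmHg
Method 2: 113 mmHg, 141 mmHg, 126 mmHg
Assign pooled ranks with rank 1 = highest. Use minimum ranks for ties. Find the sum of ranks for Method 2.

Sorted (descending): 157, 141, 141, 141, 126, 121, 113, 112
The 3 values of 141 occupy positions 2–4 → each gets rank 2.
Method 2 values → pooled ranks: 113→7, 141→2, 126→5
Rank sum = 7 + 2 + 5 = 14

14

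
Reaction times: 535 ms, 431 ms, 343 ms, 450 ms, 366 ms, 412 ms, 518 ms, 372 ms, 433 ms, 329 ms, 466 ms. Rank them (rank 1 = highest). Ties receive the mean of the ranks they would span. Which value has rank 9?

366

Sorted (descending): 535, 518, 466, 450, 433, 431, 412, 372, 366, 343, 329
No ties — each value takes its position as its rank.
Rank 9 → value 366.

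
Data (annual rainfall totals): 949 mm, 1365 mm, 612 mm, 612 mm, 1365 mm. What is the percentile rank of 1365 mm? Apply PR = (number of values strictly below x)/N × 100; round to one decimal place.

60.0

N = 5.
Strictly below 1365: 3. Equal to 1365: 2.
PR = 3/5 × 100 = 60.0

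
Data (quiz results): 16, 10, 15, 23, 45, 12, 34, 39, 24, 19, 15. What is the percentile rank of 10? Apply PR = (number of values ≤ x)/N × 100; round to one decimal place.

9.1

N = 11.
Strictly below 10: 0. Equal to 10: 1.
PR = 1/11 × 100 = 9.1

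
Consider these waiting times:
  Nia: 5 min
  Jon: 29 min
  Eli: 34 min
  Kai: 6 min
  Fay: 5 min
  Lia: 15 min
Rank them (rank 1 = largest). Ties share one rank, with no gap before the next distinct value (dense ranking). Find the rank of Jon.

Sorted (descending): 34, 29, 15, 6, 5, 5
The 2 values of 5 share dense rank 5.
Remaining distinct values take the next consecutive integers.
Jon has value 29 min → rank 2.

2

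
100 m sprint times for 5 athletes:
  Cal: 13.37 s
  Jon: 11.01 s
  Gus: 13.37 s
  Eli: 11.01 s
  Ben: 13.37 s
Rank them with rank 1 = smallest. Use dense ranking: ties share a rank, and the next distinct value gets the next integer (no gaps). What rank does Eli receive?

1

Sorted (ascending): 11.01, 11.01, 13.37, 13.37, 13.37
The 2 values of 11.01 share dense rank 1.
The 3 values of 13.37 share dense rank 2.
Eli has value 11.01 s → rank 1.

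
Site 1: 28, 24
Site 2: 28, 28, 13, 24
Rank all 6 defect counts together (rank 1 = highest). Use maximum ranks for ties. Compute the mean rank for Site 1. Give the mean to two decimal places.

4.00

Sorted (descending): 28, 28, 28, 24, 24, 13
The 3 values of 28 occupy positions 1–3 → each gets rank 3.
The 2 values of 24 occupy positions 4–5 → each gets rank 5.
Site 1 values → pooled ranks: 28→3, 24→5
Mean rank = (3 + 5) / 2 = 4.00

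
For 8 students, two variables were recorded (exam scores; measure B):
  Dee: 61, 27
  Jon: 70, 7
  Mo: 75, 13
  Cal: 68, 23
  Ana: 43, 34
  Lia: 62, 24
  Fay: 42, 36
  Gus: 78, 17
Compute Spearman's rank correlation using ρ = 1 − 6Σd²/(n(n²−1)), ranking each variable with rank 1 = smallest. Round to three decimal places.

-0.905

Ranks of variable 1: 3, 6, 7, 5, 2, 4, 1, 8
Ranks of variable 2: 6, 1, 2, 4, 7, 5, 8, 3
d = r₁ − r₂: -3, 5, 5, 1, -5, -1, -7, 5
d²: 9, 25, 25, 1, 25, 1, 49, 25; Σd² = 160
ρ = 1 − 6·160/(8·63) = 1 − 960/504 = -0.905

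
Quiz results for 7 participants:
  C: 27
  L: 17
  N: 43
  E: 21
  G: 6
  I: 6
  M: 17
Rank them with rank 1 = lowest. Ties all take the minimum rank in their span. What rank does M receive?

3

Sorted (ascending): 6, 6, 17, 17, 21, 27, 43
The 2 values of 6 occupy positions 1–2 → each gets rank 1.
The 2 values of 17 occupy positions 3–4 → each gets rank 3.
M has value 17 → rank 3.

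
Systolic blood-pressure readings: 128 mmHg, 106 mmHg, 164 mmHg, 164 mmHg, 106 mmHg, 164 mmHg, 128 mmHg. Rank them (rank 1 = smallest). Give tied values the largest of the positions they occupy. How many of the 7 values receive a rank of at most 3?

2

Sorted (ascending): 106, 106, 128, 128, 164, 164, 164
The 2 values of 106 occupy positions 1–2 → each gets rank 2.
The 2 values of 128 occupy positions 3–4 → each gets rank 4.
The 3 values of 164 occupy positions 5–7 → each gets rank 7.
Ranks ≤ 3: {2, 2} → 2 values.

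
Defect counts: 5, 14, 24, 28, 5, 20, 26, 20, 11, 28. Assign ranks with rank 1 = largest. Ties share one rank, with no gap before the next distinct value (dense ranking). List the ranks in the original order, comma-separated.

Sorted (descending): 28, 28, 26, 24, 20, 20, 14, 11, 5, 5
The 2 values of 28 share dense rank 1.
The 2 values of 20 share dense rank 4.
The 2 values of 5 share dense rank 7.
Remaining distinct values take the next consecutive integers.

7, 5, 3, 1, 7, 4, 2, 4, 6, 1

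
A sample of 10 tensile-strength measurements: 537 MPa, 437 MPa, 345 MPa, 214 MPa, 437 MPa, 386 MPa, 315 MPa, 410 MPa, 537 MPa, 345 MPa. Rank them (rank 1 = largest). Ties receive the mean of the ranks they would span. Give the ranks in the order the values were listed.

Sorted (descending): 537, 537, 437, 437, 410, 386, 345, 345, 315, 214
The 2 values of 537 occupy positions 1–2 → average rank (1+2)/2 = 1.5.
The 2 values of 437 occupy positions 3–4 → average rank (3+4)/2 = 3.5.
The 2 values of 345 occupy positions 7–8 → average rank (7+8)/2 = 7.5.

1.5, 3.5, 7.5, 10, 3.5, 6, 9, 5, 1.5, 7.5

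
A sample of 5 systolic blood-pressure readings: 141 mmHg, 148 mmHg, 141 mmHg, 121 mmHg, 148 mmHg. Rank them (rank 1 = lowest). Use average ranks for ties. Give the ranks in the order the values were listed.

2.5, 4.5, 2.5, 1, 4.5

Sorted (ascending): 121, 141, 141, 148, 148
The 2 values of 141 occupy positions 2–3 → average rank (2+3)/2 = 2.5.
The 2 values of 148 occupy positions 4–5 → average rank (4+5)/2 = 4.5.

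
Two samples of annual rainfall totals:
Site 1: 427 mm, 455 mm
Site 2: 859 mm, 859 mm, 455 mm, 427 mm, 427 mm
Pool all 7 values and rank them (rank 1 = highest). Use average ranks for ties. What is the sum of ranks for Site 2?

Sorted (descending): 859, 859, 455, 455, 427, 427, 427
The 2 values of 859 occupy positions 1–2 → average rank (1+2)/2 = 1.5.
The 2 values of 455 occupy positions 3–4 → average rank (3+4)/2 = 3.5.
The 3 values of 427 occupy positions 5–7 → average rank 6.
Site 2 values → pooled ranks: 859→1.5, 859→1.5, 455→3.5, 427→6, 427→6
Rank sum = 1.5 + 1.5 + 3.5 + 6 + 6 = 18.5

18.5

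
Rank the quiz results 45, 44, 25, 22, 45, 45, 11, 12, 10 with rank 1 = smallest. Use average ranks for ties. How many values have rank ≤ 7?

6

Sorted (ascending): 10, 11, 12, 22, 25, 44, 45, 45, 45
The 3 values of 45 occupy positions 7–9 → average rank 8.
Ranks ≤ 7: {1, 2, 3, 4, 5, 6} → 6 values.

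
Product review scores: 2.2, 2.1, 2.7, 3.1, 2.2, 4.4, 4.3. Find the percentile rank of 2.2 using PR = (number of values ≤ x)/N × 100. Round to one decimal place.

42.9

N = 7.
Strictly below 2.2: 1. Equal to 2.2: 2.
PR = 3/7 × 100 = 42.9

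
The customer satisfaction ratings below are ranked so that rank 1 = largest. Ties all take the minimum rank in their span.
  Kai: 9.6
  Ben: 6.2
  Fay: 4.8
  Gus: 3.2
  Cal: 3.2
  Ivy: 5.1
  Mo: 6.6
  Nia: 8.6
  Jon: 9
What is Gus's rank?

8

Sorted (descending): 9.6, 9, 8.6, 6.6, 6.2, 5.1, 4.8, 3.2, 3.2
The 2 values of 3.2 occupy positions 8–9 → each gets rank 8.
Gus has value 3.2 → rank 8.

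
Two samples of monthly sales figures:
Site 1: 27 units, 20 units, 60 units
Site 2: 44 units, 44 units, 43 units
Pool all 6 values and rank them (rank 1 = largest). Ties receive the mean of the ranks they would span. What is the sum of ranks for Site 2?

Sorted (descending): 60, 44, 44, 43, 27, 20
The 2 values of 44 occupy positions 2–3 → average rank (2+3)/2 = 2.5.
Site 2 values → pooled ranks: 44→2.5, 44→2.5, 43→4
Rank sum = 2.5 + 2.5 + 4 = 9

9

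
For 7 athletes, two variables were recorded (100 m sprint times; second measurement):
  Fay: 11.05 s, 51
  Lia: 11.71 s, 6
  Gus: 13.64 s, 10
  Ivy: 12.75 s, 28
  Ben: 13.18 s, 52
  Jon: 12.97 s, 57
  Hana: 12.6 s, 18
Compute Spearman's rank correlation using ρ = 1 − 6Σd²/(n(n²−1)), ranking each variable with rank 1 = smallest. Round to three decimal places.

Ranks of variable 1: 1, 2, 7, 4, 6, 5, 3
Ranks of variable 2: 5, 1, 2, 4, 6, 7, 3
d = r₁ − r₂: -4, 1, 5, 0, 0, -2, 0
d²: 16, 1, 25, 0, 0, 4, 0; Σd² = 46
ρ = 1 − 6·46/(7·48) = 1 − 276/336 = 0.179

0.179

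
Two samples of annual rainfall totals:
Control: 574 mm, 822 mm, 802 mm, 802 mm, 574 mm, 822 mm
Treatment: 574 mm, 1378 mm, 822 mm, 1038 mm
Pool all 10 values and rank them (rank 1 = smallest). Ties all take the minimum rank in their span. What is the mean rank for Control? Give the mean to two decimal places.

Sorted (ascending): 574, 574, 574, 802, 802, 822, 822, 822, 1038, 1378
The 3 values of 574 occupy positions 1–3 → each gets rank 1.
The 2 values of 802 occupy positions 4–5 → each gets rank 4.
The 3 values of 822 occupy positions 6–8 → each gets rank 6.
Control values → pooled ranks: 574→1, 822→6, 802→4, 802→4, 574→1, 822→6
Mean rank = (1 + 6 + 4 + 4 + 1 + 6) / 6 = 3.67

3.67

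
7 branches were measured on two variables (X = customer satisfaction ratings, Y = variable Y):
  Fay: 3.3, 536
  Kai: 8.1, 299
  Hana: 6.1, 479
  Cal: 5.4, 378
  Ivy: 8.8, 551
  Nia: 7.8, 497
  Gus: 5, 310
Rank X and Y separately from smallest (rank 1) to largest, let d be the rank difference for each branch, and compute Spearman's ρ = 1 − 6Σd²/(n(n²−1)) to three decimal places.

Ranks of variable 1: 1, 6, 4, 3, 7, 5, 2
Ranks of variable 2: 6, 1, 4, 3, 7, 5, 2
d = r₁ − r₂: -5, 5, 0, 0, 0, 0, 0
d²: 25, 25, 0, 0, 0, 0, 0; Σd² = 50
ρ = 1 − 6·50/(7·48) = 1 − 300/336 = 0.107

0.107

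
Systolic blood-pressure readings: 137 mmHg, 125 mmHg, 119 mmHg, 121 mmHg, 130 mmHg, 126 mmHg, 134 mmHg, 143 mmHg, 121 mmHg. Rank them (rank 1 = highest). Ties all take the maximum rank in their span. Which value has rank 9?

119

Sorted (descending): 143, 137, 134, 130, 126, 125, 121, 121, 119
The 2 values of 121 occupy positions 7–8 → each gets rank 8.
Rank 9 → value 119.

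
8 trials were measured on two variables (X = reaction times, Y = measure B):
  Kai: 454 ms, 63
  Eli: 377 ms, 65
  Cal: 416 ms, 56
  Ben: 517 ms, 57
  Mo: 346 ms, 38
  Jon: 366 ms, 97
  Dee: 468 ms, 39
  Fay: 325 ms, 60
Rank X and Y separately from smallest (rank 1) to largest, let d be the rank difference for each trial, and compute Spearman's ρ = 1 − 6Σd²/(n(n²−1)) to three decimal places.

-0.143

Ranks of variable 1: 6, 4, 5, 8, 2, 3, 7, 1
Ranks of variable 2: 6, 7, 3, 4, 1, 8, 2, 5
d = r₁ − r₂: 0, -3, 2, 4, 1, -5, 5, -4
d²: 0, 9, 4, 16, 1, 25, 25, 16; Σd² = 96
ρ = 1 − 6·96/(8·63) = 1 − 576/504 = -0.143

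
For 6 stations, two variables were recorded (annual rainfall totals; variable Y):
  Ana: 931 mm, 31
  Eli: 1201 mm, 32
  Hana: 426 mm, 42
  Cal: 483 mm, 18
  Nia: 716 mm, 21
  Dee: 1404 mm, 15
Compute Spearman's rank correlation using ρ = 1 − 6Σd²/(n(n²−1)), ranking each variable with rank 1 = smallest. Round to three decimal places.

Ranks of variable 1: 4, 5, 1, 2, 3, 6
Ranks of variable 2: 4, 5, 6, 2, 3, 1
d = r₁ − r₂: 0, 0, -5, 0, 0, 5
d²: 0, 0, 25, 0, 0, 25; Σd² = 50
ρ = 1 − 6·50/(6·35) = 1 − 300/210 = -0.429

-0.429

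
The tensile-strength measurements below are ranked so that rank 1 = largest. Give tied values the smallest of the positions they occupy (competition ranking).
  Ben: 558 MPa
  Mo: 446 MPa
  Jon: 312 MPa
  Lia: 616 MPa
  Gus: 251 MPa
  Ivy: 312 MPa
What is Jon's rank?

Sorted (descending): 616, 558, 446, 312, 312, 251
The 2 values of 312 occupy positions 4–5 → each gets rank 4.
Jon has value 312 MPa → rank 4.

4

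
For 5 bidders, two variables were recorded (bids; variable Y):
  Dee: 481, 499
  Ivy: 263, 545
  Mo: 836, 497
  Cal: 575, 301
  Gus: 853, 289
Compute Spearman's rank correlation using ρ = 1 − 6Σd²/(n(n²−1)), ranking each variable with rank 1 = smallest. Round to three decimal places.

Ranks of variable 1: 2, 1, 4, 3, 5
Ranks of variable 2: 4, 5, 3, 2, 1
d = r₁ − r₂: -2, -4, 1, 1, 4
d²: 4, 16, 1, 1, 16; Σd² = 38
ρ = 1 − 6·38/(5·24) = 1 − 228/120 = -0.900

-0.900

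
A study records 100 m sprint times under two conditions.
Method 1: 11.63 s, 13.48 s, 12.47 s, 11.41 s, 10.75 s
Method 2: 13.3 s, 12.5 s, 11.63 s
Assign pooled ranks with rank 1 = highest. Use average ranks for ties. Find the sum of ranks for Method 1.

25.5

Sorted (descending): 13.48, 13.3, 12.5, 12.47, 11.63, 11.63, 11.41, 10.75
The 2 values of 11.63 occupy positions 5–6 → average rank (5+6)/2 = 5.5.
Method 1 values → pooled ranks: 11.63→5.5, 13.48→1, 12.47→4, 11.41→7, 10.75→8
Rank sum = 5.5 + 1 + 4 + 7 + 8 = 25.5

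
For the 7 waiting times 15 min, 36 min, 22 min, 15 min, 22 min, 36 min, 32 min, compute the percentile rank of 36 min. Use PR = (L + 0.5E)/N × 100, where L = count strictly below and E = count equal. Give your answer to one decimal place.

85.7

N = 7.
Strictly below 36: 5. Equal to 36: 2.
PR = (5 + 0.5·2)/7 × 100 = 85.7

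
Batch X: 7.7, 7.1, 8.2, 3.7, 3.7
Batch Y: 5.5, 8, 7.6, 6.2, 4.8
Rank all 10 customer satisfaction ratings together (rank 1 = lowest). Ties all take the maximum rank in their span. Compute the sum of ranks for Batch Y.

28

Sorted (ascending): 3.7, 3.7, 4.8, 5.5, 6.2, 7.1, 7.6, 7.7, 8, 8.2
The 2 values of 3.7 occupy positions 1–2 → each gets rank 2.
Batch Y values → pooled ranks: 5.5→4, 8→9, 7.6→7, 6.2→5, 4.8→3
Rank sum = 4 + 9 + 7 + 5 + 3 = 28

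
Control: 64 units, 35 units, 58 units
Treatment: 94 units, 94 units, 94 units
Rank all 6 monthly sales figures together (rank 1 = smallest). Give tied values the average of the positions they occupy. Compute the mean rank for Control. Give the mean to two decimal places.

2.00

Sorted (ascending): 35, 58, 64, 94, 94, 94
The 3 values of 94 occupy positions 4–6 → average rank 5.
Control values → pooled ranks: 64→3, 35→1, 58→2
Mean rank = (3 + 1 + 2) / 3 = 2.00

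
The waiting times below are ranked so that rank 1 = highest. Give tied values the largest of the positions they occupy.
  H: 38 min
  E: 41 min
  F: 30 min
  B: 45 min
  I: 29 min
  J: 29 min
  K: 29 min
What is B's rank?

Sorted (descending): 45, 41, 38, 30, 29, 29, 29
The 3 values of 29 occupy positions 5–7 → each gets rank 7.
B has value 45 min → rank 1.

1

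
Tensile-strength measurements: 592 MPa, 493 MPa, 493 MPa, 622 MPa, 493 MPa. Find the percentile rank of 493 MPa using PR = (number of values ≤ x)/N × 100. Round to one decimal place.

60.0

N = 5.
Strictly below 493: 0. Equal to 493: 3.
PR = 3/5 × 100 = 60.0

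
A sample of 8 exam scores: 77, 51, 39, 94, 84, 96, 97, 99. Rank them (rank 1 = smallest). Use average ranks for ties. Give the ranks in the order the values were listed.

Sorted (ascending): 39, 51, 77, 84, 94, 96, 97, 99
No ties — each value takes its position as its rank.

3, 2, 1, 5, 4, 6, 7, 8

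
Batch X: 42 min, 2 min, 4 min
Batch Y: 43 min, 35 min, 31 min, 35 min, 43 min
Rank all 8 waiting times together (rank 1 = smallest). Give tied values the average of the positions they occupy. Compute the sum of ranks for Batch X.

Sorted (ascending): 2, 4, 31, 35, 35, 42, 43, 43
The 2 values of 35 occupy positions 4–5 → average rank (4+5)/2 = 4.5.
The 2 values of 43 occupy positions 7–8 → average rank (7+8)/2 = 7.5.
Batch X values → pooled ranks: 42→6, 2→1, 4→2
Rank sum = 6 + 1 + 2 = 9

9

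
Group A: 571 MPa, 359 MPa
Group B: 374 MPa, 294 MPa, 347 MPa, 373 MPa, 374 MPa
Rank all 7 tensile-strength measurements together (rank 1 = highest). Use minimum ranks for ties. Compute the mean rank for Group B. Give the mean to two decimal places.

4.20

Sorted (descending): 571, 374, 374, 373, 359, 347, 294
The 2 values of 374 occupy positions 2–3 → each gets rank 2.
Group B values → pooled ranks: 374→2, 294→7, 347→6, 373→4, 374→2
Mean rank = (2 + 7 + 6 + 4 + 2) / 5 = 4.20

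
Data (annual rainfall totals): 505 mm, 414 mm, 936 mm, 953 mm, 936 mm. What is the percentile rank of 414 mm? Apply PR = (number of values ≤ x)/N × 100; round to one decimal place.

N = 5.
Strictly below 414: 0. Equal to 414: 1.
PR = 1/5 × 100 = 20.0

20.0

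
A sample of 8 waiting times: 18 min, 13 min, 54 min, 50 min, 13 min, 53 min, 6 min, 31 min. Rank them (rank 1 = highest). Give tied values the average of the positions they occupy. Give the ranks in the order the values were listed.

Sorted (descending): 54, 53, 50, 31, 18, 13, 13, 6
The 2 values of 13 occupy positions 6–7 → average rank (6+7)/2 = 6.5.

5, 6.5, 1, 3, 6.5, 2, 8, 4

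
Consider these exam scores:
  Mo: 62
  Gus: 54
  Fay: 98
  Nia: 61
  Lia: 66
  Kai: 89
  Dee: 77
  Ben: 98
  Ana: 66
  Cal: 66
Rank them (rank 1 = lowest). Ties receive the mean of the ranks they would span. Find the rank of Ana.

Sorted (ascending): 54, 61, 62, 66, 66, 66, 77, 89, 98, 98
The 3 values of 66 occupy positions 4–6 → average rank 5.
The 2 values of 98 occupy positions 9–10 → average rank (9+10)/2 = 9.5.
Ana has value 66 → rank 5.

5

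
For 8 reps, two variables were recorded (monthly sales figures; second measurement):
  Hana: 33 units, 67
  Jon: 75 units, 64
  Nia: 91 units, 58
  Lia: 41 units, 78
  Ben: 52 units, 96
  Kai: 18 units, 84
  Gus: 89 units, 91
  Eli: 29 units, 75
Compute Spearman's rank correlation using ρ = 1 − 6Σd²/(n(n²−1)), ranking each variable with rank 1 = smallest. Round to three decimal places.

-0.238

Ranks of variable 1: 3, 6, 8, 4, 5, 1, 7, 2
Ranks of variable 2: 3, 2, 1, 5, 8, 6, 7, 4
d = r₁ − r₂: 0, 4, 7, -1, -3, -5, 0, -2
d²: 0, 16, 49, 1, 9, 25, 0, 4; Σd² = 104
ρ = 1 − 6·104/(8·63) = 1 − 624/504 = -0.238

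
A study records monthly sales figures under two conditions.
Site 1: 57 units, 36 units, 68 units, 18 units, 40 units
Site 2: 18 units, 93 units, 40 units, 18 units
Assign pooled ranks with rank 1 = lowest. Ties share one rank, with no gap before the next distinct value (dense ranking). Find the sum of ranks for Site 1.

15

Sorted (ascending): 18, 18, 18, 36, 40, 40, 57, 68, 93
The 3 values of 18 share dense rank 1.
The 2 values of 40 share dense rank 3.
Remaining distinct values take the next consecutive integers.
Site 1 values → pooled ranks: 57→4, 36→2, 68→5, 18→1, 40→3
Rank sum = 4 + 2 + 5 + 1 + 3 = 15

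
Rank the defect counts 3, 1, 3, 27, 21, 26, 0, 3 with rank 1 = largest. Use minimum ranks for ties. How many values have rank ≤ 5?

6

Sorted (descending): 27, 26, 21, 3, 3, 3, 1, 0
The 3 values of 3 occupy positions 4–6 → each gets rank 4.
Ranks ≤ 5: {1, 2, 3, 4, 4, 4} → 6 values.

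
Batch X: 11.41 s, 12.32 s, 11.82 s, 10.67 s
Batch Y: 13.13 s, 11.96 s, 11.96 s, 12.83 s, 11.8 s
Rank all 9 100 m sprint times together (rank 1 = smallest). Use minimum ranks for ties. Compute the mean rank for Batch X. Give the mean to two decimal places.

3.50

Sorted (ascending): 10.67, 11.41, 11.8, 11.82, 11.96, 11.96, 12.32, 12.83, 13.13
The 2 values of 11.96 occupy positions 5–6 → each gets rank 5.
Batch X values → pooled ranks: 11.41→2, 12.32→7, 11.82→4, 10.67→1
Mean rank = (2 + 7 + 4 + 1) / 4 = 3.50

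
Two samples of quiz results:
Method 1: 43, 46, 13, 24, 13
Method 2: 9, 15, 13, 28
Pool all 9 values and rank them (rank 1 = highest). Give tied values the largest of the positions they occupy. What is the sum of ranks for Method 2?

25

Sorted (descending): 46, 43, 28, 24, 15, 13, 13, 13, 9
The 3 values of 13 occupy positions 6–8 → each gets rank 8.
Method 2 values → pooled ranks: 9→9, 15→5, 13→8, 28→3
Rank sum = 9 + 5 + 8 + 3 = 25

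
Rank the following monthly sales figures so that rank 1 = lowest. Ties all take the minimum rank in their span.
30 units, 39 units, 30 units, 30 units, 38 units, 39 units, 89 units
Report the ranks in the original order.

1, 5, 1, 1, 4, 5, 7

Sorted (ascending): 30, 30, 30, 38, 39, 39, 89
The 3 values of 30 occupy positions 1–3 → each gets rank 1.
The 2 values of 39 occupy positions 5–6 → each gets rank 5.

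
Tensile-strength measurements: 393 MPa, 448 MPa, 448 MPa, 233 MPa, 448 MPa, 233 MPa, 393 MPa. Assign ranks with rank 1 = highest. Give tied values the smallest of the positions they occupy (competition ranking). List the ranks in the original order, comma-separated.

4, 1, 1, 6, 1, 6, 4

Sorted (descending): 448, 448, 448, 393, 393, 233, 233
The 3 values of 448 occupy positions 1–3 → each gets rank 1.
The 2 values of 393 occupy positions 4–5 → each gets rank 4.
The 2 values of 233 occupy positions 6–7 → each gets rank 6.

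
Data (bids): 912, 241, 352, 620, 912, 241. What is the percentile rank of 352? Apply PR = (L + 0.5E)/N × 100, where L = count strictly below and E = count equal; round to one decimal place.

41.7

N = 6.
Strictly below 352: 2. Equal to 352: 1.
PR = (2 + 0.5·1)/6 × 100 = 41.7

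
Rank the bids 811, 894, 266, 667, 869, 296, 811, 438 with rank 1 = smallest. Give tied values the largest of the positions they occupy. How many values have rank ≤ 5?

4

Sorted (ascending): 266, 296, 438, 667, 811, 811, 869, 894
The 2 values of 811 occupy positions 5–6 → each gets rank 6.
Ranks ≤ 5: {1, 2, 3, 4} → 4 values.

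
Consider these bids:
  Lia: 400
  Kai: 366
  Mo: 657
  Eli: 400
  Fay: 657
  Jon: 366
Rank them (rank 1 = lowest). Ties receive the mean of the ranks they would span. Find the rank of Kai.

Sorted (ascending): 366, 366, 400, 400, 657, 657
The 2 values of 366 occupy positions 1–2 → average rank (1+2)/2 = 1.5.
The 2 values of 400 occupy positions 3–4 → average rank (3+4)/2 = 3.5.
The 2 values of 657 occupy positions 5–6 → average rank (5+6)/2 = 5.5.
Kai has value 366 → rank 1.5.

1.5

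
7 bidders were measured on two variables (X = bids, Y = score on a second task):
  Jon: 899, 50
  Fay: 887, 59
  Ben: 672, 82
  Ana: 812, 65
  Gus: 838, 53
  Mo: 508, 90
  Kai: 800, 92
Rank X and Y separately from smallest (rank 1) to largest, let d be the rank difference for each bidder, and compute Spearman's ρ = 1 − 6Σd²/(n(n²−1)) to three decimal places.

Ranks of variable 1: 7, 6, 2, 4, 5, 1, 3
Ranks of variable 2: 1, 3, 5, 4, 2, 6, 7
d = r₁ − r₂: 6, 3, -3, 0, 3, -5, -4
d²: 36, 9, 9, 0, 9, 25, 16; Σd² = 104
ρ = 1 − 6·104/(7·48) = 1 − 624/336 = -0.857

-0.857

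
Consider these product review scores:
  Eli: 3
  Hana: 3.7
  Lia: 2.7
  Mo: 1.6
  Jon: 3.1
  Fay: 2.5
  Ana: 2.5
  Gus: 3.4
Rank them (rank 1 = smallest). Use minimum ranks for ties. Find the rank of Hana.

8

Sorted (ascending): 1.6, 2.5, 2.5, 2.7, 3, 3.1, 3.4, 3.7
The 2 values of 2.5 occupy positions 2–3 → each gets rank 2.
Hana has value 3.7 → rank 8.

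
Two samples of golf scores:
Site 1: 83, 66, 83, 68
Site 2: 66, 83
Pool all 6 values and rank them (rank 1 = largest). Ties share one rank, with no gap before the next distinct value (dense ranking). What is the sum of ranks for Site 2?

Sorted (descending): 83, 83, 83, 68, 66, 66
The 3 values of 83 share dense rank 1.
The 2 values of 66 share dense rank 3.
Remaining distinct values take the next consecutive integers.
Site 2 values → pooled ranks: 66→3, 83→1
Rank sum = 3 + 1 = 4

4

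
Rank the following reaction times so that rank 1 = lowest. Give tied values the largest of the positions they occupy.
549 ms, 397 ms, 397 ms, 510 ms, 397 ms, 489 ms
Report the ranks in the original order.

Sorted (ascending): 397, 397, 397, 489, 510, 549
The 3 values of 397 occupy positions 1–3 → each gets rank 3.

6, 3, 3, 5, 3, 4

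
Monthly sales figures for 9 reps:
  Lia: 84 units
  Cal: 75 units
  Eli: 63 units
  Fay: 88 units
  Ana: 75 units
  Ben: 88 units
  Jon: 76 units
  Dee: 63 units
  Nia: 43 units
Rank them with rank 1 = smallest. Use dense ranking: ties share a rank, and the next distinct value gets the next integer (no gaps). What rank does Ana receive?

Sorted (ascending): 43, 63, 63, 75, 75, 76, 84, 88, 88
The 2 values of 63 share dense rank 2.
The 2 values of 75 share dense rank 3.
The 2 values of 88 share dense rank 6.
Remaining distinct values take the next consecutive integers.
Ana has value 75 units → rank 3.

3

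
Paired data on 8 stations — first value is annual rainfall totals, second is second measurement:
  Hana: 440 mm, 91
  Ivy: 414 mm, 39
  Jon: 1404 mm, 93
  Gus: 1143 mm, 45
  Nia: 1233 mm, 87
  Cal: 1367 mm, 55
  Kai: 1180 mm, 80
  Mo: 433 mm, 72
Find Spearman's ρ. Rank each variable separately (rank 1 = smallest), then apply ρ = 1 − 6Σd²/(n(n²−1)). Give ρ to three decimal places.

Ranks of variable 1: 3, 1, 8, 4, 6, 7, 5, 2
Ranks of variable 2: 7, 1, 8, 2, 6, 3, 5, 4
d = r₁ − r₂: -4, 0, 0, 2, 0, 4, 0, -2
d²: 16, 0, 0, 4, 0, 16, 0, 4; Σd² = 40
ρ = 1 − 6·40/(8·63) = 1 − 240/504 = 0.524

0.524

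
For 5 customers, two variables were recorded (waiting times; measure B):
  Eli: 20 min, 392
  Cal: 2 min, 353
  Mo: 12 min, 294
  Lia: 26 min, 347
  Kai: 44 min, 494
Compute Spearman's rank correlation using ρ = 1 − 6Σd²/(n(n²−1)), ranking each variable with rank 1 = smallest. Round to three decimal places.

Ranks of variable 1: 3, 1, 2, 4, 5
Ranks of variable 2: 4, 3, 1, 2, 5
d = r₁ − r₂: -1, -2, 1, 2, 0
d²: 1, 4, 1, 4, 0; Σd² = 10
ρ = 1 − 6·10/(5·24) = 1 − 60/120 = 0.500

0.500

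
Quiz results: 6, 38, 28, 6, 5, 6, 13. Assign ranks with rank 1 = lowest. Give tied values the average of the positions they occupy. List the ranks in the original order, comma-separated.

Sorted (ascending): 5, 6, 6, 6, 13, 28, 38
The 3 values of 6 occupy positions 2–4 → average rank 3.

3, 7, 6, 3, 1, 3, 5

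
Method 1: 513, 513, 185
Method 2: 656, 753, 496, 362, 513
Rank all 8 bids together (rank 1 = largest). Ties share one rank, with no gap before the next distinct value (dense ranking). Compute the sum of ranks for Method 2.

Sorted (descending): 753, 656, 513, 513, 513, 496, 362, 185
The 3 values of 513 share dense rank 3.
Remaining distinct values take the next consecutive integers.
Method 2 values → pooled ranks: 656→2, 753→1, 496→4, 362→5, 513→3
Rank sum = 2 + 1 + 4 + 5 + 3 = 15

15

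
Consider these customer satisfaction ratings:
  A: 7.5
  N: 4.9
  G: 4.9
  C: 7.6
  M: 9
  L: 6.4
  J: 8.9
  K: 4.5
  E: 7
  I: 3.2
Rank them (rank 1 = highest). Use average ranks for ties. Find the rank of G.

Sorted (descending): 9, 8.9, 7.6, 7.5, 7, 6.4, 4.9, 4.9, 4.5, 3.2
The 2 values of 4.9 occupy positions 7–8 → average rank (7+8)/2 = 7.5.
G has value 4.9 → rank 7.5.

7.5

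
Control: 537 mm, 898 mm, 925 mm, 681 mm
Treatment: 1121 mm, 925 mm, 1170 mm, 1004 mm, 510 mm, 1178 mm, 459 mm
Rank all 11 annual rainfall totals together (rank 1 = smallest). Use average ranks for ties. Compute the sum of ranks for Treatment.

47.5

Sorted (ascending): 459, 510, 537, 681, 898, 925, 925, 1004, 1121, 1170, 1178
The 2 values of 925 occupy positions 6–7 → average rank (6+7)/2 = 6.5.
Treatment values → pooled ranks: 1121→9, 925→6.5, 1170→10, 1004→8, 510→2, 1178→11, 459→1
Rank sum = 9 + 6.5 + 10 + 8 + 2 + 11 + 1 = 47.5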